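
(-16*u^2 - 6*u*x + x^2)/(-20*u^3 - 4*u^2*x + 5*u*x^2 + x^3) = (-8*u + x)/(-10*u^2 + 3*u*x + x^2)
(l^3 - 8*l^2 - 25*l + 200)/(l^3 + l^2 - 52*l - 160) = (l - 5)/(l + 4)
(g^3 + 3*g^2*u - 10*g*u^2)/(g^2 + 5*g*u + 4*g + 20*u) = g*(g - 2*u)/(g + 4)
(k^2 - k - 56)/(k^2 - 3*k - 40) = (k + 7)/(k + 5)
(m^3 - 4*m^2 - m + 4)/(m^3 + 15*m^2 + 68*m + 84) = (m^3 - 4*m^2 - m + 4)/(m^3 + 15*m^2 + 68*m + 84)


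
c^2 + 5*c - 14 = (c - 2)*(c + 7)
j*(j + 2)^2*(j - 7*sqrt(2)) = j^4 - 7*sqrt(2)*j^3 + 4*j^3 - 28*sqrt(2)*j^2 + 4*j^2 - 28*sqrt(2)*j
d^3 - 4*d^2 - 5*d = d*(d - 5)*(d + 1)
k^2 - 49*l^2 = (k - 7*l)*(k + 7*l)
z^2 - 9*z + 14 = (z - 7)*(z - 2)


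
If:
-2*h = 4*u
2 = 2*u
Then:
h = -2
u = 1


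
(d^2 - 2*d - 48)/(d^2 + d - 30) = (d - 8)/(d - 5)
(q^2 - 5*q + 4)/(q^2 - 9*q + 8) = (q - 4)/(q - 8)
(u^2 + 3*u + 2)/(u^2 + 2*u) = (u + 1)/u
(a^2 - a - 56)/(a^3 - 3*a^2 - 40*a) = (a + 7)/(a*(a + 5))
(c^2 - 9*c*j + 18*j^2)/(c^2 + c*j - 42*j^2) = (c - 3*j)/(c + 7*j)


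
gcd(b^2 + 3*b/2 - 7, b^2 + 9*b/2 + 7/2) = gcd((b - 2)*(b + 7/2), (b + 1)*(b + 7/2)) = b + 7/2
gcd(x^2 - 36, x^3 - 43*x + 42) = x - 6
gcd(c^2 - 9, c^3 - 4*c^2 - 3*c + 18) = c - 3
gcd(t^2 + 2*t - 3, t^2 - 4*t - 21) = t + 3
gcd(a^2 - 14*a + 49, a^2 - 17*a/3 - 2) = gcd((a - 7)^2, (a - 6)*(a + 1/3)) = 1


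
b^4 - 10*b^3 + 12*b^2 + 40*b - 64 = (b - 8)*(b - 2)^2*(b + 2)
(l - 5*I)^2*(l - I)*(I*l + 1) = I*l^4 + 12*l^3 - 46*I*l^2 - 60*l + 25*I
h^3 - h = h*(h - 1)*(h + 1)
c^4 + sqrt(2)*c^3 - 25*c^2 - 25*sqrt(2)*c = c*(c - 5)*(c + 5)*(c + sqrt(2))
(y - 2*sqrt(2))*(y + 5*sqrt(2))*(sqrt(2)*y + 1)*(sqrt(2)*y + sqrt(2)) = 2*y^4 + 2*y^3 + 7*sqrt(2)*y^3 - 34*y^2 + 7*sqrt(2)*y^2 - 34*y - 20*sqrt(2)*y - 20*sqrt(2)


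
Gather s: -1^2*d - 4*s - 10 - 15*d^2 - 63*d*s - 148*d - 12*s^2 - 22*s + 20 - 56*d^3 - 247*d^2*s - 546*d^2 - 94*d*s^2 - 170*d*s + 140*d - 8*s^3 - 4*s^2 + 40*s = -56*d^3 - 561*d^2 - 9*d - 8*s^3 + s^2*(-94*d - 16) + s*(-247*d^2 - 233*d + 14) + 10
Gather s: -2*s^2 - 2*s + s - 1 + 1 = -2*s^2 - s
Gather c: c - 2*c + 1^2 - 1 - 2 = -c - 2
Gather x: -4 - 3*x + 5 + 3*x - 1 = 0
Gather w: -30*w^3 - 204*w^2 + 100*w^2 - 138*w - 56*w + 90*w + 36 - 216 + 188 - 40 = -30*w^3 - 104*w^2 - 104*w - 32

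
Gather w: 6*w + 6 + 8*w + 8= 14*w + 14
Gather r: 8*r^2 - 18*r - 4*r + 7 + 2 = 8*r^2 - 22*r + 9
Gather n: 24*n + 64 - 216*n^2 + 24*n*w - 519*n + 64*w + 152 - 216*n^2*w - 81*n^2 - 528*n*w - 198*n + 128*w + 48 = n^2*(-216*w - 297) + n*(-504*w - 693) + 192*w + 264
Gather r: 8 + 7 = 15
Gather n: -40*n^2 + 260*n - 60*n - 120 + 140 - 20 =-40*n^2 + 200*n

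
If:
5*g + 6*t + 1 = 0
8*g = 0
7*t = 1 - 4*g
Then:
No Solution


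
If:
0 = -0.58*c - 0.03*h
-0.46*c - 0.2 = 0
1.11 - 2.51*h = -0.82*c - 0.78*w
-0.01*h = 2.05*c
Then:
No Solution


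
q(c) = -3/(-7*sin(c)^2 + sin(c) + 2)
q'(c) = -3*(14*sin(c)*cos(c) - cos(c))/(-7*sin(c)^2 + sin(c) + 2)^2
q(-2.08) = 0.71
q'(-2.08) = -1.09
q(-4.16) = 1.35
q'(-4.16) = 3.48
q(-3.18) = -1.48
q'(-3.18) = -0.34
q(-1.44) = 0.51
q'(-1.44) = 0.17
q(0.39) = -2.19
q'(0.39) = -6.41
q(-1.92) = 0.59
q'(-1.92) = -0.55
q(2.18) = 1.59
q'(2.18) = 5.05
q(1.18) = 0.98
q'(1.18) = -1.46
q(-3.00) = -1.74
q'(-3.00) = -2.99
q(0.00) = -1.50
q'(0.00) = 0.75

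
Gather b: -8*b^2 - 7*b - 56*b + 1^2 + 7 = -8*b^2 - 63*b + 8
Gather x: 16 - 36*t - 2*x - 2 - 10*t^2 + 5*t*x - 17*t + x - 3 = -10*t^2 - 53*t + x*(5*t - 1) + 11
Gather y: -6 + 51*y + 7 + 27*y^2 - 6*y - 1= 27*y^2 + 45*y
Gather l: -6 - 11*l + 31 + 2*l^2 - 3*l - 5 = 2*l^2 - 14*l + 20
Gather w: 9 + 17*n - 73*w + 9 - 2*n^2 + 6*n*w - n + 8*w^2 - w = -2*n^2 + 16*n + 8*w^2 + w*(6*n - 74) + 18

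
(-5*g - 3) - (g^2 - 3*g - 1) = -g^2 - 2*g - 2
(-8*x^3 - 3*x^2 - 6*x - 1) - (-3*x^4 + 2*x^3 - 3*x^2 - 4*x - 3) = 3*x^4 - 10*x^3 - 2*x + 2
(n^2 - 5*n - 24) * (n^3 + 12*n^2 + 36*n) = n^5 + 7*n^4 - 48*n^3 - 468*n^2 - 864*n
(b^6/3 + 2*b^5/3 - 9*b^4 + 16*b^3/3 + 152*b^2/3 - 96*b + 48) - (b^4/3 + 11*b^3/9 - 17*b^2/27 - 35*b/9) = b^6/3 + 2*b^5/3 - 28*b^4/3 + 37*b^3/9 + 1385*b^2/27 - 829*b/9 + 48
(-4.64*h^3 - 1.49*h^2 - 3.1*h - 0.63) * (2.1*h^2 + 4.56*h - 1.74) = -9.744*h^5 - 24.2874*h^4 - 5.2308*h^3 - 12.8664*h^2 + 2.5212*h + 1.0962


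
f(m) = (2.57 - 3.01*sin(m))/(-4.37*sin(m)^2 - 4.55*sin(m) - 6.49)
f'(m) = (2.57 - 3.01*sin(m))*(8.74*sin(m)*cos(m) + 4.55*cos(m))/(-4.37*sin(m)^2 - 4.55*sin(m) - 6.49)^2 - 3.01*cos(m)/(-4.37*sin(m)^2 - 4.55*sin(m) - 6.49)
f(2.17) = -0.01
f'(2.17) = -0.13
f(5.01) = -0.89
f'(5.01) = -0.02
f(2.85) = -0.21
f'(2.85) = -0.53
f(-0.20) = -0.55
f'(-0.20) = 0.78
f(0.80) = -0.03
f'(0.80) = 0.20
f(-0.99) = -0.89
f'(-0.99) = 0.05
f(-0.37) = -0.68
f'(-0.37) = 0.68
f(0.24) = -0.24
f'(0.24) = 0.57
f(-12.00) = -0.09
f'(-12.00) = 0.32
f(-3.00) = -0.50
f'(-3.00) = -0.78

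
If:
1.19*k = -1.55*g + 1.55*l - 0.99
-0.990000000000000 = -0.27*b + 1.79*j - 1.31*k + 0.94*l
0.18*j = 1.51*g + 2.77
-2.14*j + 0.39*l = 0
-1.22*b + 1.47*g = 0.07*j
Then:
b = -2.23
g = -1.86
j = -0.20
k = 0.14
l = -1.11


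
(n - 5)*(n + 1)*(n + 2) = n^3 - 2*n^2 - 13*n - 10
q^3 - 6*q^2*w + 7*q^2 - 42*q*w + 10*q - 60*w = (q + 2)*(q + 5)*(q - 6*w)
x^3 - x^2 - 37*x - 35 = (x - 7)*(x + 1)*(x + 5)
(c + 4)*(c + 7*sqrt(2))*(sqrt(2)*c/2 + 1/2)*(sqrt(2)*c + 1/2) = c^4 + 4*c^3 + 31*sqrt(2)*c^3/4 + 43*c^2/4 + 31*sqrt(2)*c^2 + 7*sqrt(2)*c/4 + 43*c + 7*sqrt(2)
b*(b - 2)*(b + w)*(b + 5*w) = b^4 + 6*b^3*w - 2*b^3 + 5*b^2*w^2 - 12*b^2*w - 10*b*w^2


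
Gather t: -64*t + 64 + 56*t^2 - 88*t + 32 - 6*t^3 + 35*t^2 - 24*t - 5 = -6*t^3 + 91*t^2 - 176*t + 91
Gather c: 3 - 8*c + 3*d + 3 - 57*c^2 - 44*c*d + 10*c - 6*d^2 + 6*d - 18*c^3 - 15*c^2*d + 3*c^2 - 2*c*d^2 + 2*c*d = -18*c^3 + c^2*(-15*d - 54) + c*(-2*d^2 - 42*d + 2) - 6*d^2 + 9*d + 6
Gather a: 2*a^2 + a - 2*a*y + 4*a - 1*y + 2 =2*a^2 + a*(5 - 2*y) - y + 2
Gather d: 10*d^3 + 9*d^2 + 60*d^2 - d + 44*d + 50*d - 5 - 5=10*d^3 + 69*d^2 + 93*d - 10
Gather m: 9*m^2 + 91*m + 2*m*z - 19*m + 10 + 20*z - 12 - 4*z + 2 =9*m^2 + m*(2*z + 72) + 16*z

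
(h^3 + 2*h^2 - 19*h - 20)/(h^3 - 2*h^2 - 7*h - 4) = (h + 5)/(h + 1)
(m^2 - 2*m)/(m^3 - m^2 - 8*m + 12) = m/(m^2 + m - 6)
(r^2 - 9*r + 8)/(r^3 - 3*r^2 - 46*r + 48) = 1/(r + 6)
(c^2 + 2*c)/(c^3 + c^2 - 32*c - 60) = c/(c^2 - c - 30)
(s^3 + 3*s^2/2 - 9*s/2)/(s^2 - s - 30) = s*(-2*s^2 - 3*s + 9)/(2*(-s^2 + s + 30))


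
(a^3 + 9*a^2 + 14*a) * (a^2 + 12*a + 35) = a^5 + 21*a^4 + 157*a^3 + 483*a^2 + 490*a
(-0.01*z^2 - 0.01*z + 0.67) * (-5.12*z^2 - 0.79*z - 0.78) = 0.0512*z^4 + 0.0591*z^3 - 3.4147*z^2 - 0.5215*z - 0.5226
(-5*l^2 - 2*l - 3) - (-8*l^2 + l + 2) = 3*l^2 - 3*l - 5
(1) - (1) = 0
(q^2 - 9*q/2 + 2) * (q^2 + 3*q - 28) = q^4 - 3*q^3/2 - 79*q^2/2 + 132*q - 56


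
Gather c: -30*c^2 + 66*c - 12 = -30*c^2 + 66*c - 12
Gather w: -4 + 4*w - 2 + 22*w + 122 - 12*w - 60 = 14*w + 56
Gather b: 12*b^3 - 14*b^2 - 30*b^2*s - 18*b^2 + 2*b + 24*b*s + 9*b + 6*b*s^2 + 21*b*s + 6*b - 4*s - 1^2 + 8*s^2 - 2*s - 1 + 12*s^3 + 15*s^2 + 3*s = 12*b^3 + b^2*(-30*s - 32) + b*(6*s^2 + 45*s + 17) + 12*s^3 + 23*s^2 - 3*s - 2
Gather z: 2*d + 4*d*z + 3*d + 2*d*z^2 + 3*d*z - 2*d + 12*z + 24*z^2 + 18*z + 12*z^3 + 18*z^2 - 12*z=3*d + 12*z^3 + z^2*(2*d + 42) + z*(7*d + 18)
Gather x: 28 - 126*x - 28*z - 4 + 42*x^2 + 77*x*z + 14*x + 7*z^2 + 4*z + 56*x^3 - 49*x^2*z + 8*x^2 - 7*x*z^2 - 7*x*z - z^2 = 56*x^3 + x^2*(50 - 49*z) + x*(-7*z^2 + 70*z - 112) + 6*z^2 - 24*z + 24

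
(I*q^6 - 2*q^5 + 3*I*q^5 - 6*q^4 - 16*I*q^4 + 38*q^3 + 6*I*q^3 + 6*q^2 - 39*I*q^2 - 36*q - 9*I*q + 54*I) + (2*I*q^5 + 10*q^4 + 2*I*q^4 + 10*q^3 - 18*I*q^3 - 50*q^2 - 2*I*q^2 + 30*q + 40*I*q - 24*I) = I*q^6 - 2*q^5 + 5*I*q^5 + 4*q^4 - 14*I*q^4 + 48*q^3 - 12*I*q^3 - 44*q^2 - 41*I*q^2 - 6*q + 31*I*q + 30*I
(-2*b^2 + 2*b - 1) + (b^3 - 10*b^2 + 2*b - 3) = b^3 - 12*b^2 + 4*b - 4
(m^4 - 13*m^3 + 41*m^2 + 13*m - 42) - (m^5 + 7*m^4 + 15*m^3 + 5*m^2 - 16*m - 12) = -m^5 - 6*m^4 - 28*m^3 + 36*m^2 + 29*m - 30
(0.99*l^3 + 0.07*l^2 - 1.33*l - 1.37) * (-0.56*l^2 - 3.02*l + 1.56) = -0.5544*l^5 - 3.029*l^4 + 2.0778*l^3 + 4.893*l^2 + 2.0626*l - 2.1372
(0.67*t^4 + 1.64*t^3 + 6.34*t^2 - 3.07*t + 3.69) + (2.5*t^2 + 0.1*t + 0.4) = 0.67*t^4 + 1.64*t^3 + 8.84*t^2 - 2.97*t + 4.09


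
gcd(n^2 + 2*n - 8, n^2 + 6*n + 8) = n + 4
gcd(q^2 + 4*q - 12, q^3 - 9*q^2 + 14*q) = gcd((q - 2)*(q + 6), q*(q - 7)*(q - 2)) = q - 2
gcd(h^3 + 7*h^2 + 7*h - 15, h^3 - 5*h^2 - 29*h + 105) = h + 5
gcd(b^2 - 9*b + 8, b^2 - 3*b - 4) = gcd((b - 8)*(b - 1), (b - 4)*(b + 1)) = 1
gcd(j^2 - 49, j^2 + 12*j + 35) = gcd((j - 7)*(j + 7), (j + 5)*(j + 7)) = j + 7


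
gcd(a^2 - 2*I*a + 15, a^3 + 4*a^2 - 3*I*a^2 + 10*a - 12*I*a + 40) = a - 5*I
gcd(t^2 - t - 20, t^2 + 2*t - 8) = t + 4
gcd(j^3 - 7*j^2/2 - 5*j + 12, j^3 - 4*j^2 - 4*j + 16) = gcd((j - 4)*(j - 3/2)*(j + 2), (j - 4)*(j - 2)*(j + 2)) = j^2 - 2*j - 8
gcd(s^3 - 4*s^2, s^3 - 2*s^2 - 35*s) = s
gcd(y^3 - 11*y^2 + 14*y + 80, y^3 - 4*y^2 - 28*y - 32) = y^2 - 6*y - 16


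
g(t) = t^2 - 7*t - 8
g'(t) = 2*t - 7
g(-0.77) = -2.02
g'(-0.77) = -8.54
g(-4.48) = 43.43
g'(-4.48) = -15.96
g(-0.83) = -1.50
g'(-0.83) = -8.66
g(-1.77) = 7.52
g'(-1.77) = -10.54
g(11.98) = 51.66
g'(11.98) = 16.96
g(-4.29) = 40.43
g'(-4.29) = -15.58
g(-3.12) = 23.57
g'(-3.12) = -13.24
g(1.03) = -14.15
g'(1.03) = -4.94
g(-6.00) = 70.00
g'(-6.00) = -19.00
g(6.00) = -14.00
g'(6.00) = 5.00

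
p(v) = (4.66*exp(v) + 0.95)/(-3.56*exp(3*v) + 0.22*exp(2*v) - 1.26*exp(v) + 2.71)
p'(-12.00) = 0.00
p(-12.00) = 0.35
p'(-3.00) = 0.10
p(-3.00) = 0.45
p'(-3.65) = 0.05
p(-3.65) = 0.40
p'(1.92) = 0.06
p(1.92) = -0.03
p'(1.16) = 0.29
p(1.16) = -0.14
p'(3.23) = 0.00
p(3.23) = -0.00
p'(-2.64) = 0.14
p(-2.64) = 0.49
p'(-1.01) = 1.35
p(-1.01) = 1.26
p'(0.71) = 0.80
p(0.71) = -0.36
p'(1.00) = 0.41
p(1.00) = -0.19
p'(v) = (4.66*exp(v) + 0.95)*(10.68*exp(3*v) - 0.44*exp(2*v) + 1.26*exp(v))/(-3.56*exp(3*v) + 0.22*exp(2*v) - 1.26*exp(v) + 2.71)^2 + 4.66*exp(v)/(-3.56*exp(3*v) + 0.22*exp(2*v) - 1.26*exp(v) + 2.71)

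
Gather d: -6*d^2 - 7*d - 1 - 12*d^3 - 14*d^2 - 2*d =-12*d^3 - 20*d^2 - 9*d - 1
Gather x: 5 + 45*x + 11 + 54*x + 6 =99*x + 22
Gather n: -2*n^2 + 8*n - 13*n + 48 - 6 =-2*n^2 - 5*n + 42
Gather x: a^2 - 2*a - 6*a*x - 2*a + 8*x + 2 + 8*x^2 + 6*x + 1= a^2 - 4*a + 8*x^2 + x*(14 - 6*a) + 3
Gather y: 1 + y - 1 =y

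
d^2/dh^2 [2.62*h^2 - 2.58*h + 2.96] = 5.24000000000000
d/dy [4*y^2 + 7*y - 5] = 8*y + 7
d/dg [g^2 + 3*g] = 2*g + 3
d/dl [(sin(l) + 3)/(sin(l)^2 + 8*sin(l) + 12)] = (-6*sin(l) + cos(l)^2 - 13)*cos(l)/(sin(l)^2 + 8*sin(l) + 12)^2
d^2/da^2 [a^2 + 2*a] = 2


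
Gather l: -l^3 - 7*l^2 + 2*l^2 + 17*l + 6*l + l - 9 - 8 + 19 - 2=-l^3 - 5*l^2 + 24*l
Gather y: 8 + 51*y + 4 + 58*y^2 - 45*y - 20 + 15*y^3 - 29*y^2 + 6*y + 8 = 15*y^3 + 29*y^2 + 12*y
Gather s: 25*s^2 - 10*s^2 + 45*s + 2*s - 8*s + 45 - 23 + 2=15*s^2 + 39*s + 24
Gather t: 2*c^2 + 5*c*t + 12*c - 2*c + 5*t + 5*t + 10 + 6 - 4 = 2*c^2 + 10*c + t*(5*c + 10) + 12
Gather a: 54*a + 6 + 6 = 54*a + 12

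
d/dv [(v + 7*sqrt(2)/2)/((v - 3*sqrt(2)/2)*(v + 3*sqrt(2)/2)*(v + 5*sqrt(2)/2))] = 4*(-4*v^3 - 26*sqrt(2)*v^2 - 70*v + 9*sqrt(2))/(8*v^6 + 40*sqrt(2)*v^5 + 28*v^4 - 360*sqrt(2)*v^3 - 738*v^2 + 810*sqrt(2)*v + 2025)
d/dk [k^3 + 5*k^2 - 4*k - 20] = 3*k^2 + 10*k - 4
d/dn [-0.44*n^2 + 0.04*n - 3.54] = 0.04 - 0.88*n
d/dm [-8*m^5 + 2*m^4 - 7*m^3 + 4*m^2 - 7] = m*(-40*m^3 + 8*m^2 - 21*m + 8)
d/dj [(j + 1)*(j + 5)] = 2*j + 6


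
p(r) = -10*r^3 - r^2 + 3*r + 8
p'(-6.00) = -1065.00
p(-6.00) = 2114.00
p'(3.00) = -273.00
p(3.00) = -262.00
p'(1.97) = -117.37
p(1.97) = -66.42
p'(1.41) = -59.46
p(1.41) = -17.79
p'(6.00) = -1089.00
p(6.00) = -2170.00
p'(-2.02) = -115.37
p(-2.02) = 80.28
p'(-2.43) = -169.29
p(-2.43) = 138.29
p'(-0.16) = 2.55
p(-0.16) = 7.54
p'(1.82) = -100.01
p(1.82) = -50.14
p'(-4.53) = -603.57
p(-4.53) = 903.49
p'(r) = -30*r^2 - 2*r + 3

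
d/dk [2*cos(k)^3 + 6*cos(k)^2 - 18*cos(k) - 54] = 6*(sin(k)^2 - 2*cos(k) + 2)*sin(k)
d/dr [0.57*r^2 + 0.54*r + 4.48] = 1.14*r + 0.54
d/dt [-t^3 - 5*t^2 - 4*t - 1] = -3*t^2 - 10*t - 4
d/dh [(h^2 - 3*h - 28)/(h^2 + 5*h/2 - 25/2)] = 2*(11*h^2 + 62*h + 215)/(4*h^4 + 20*h^3 - 75*h^2 - 250*h + 625)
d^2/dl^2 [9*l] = 0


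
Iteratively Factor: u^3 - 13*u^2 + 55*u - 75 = (u - 5)*(u^2 - 8*u + 15) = (u - 5)*(u - 3)*(u - 5)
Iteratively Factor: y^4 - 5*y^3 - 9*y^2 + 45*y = (y - 3)*(y^3 - 2*y^2 - 15*y) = y*(y - 3)*(y^2 - 2*y - 15) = y*(y - 5)*(y - 3)*(y + 3)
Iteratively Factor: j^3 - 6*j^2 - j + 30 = (j + 2)*(j^2 - 8*j + 15) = (j - 5)*(j + 2)*(j - 3)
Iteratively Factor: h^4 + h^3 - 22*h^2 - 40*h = (h + 4)*(h^3 - 3*h^2 - 10*h) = (h - 5)*(h + 4)*(h^2 + 2*h) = (h - 5)*(h + 2)*(h + 4)*(h)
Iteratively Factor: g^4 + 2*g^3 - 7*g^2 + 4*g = (g + 4)*(g^3 - 2*g^2 + g) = (g - 1)*(g + 4)*(g^2 - g) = (g - 1)^2*(g + 4)*(g)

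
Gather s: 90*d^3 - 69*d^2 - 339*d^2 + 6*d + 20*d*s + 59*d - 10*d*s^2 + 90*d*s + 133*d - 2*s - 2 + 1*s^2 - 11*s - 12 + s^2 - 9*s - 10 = 90*d^3 - 408*d^2 + 198*d + s^2*(2 - 10*d) + s*(110*d - 22) - 24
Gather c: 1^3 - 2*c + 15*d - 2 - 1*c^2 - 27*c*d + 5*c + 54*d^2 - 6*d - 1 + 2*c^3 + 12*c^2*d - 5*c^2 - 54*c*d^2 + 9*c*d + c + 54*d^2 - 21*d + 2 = 2*c^3 + c^2*(12*d - 6) + c*(-54*d^2 - 18*d + 4) + 108*d^2 - 12*d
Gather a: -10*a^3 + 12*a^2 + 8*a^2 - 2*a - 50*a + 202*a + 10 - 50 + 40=-10*a^3 + 20*a^2 + 150*a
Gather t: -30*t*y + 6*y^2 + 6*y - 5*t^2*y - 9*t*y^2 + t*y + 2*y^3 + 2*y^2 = -5*t^2*y + t*(-9*y^2 - 29*y) + 2*y^3 + 8*y^2 + 6*y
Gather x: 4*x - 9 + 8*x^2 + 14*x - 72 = 8*x^2 + 18*x - 81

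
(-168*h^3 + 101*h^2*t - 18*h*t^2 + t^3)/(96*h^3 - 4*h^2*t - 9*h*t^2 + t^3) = (21*h^2 - 10*h*t + t^2)/(-12*h^2 - h*t + t^2)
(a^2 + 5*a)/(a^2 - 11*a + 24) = a*(a + 5)/(a^2 - 11*a + 24)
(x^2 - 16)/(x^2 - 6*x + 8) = (x + 4)/(x - 2)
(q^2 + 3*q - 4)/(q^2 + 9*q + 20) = (q - 1)/(q + 5)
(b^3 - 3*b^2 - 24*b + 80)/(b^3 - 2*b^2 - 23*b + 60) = (b - 4)/(b - 3)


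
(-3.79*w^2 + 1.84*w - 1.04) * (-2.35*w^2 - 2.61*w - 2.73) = 8.9065*w^4 + 5.5679*w^3 + 7.9883*w^2 - 2.3088*w + 2.8392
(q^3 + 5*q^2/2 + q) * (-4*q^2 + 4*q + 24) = -4*q^5 - 6*q^4 + 30*q^3 + 64*q^2 + 24*q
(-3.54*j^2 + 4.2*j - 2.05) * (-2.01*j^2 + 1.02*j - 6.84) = 7.1154*j^4 - 12.0528*j^3 + 32.6181*j^2 - 30.819*j + 14.022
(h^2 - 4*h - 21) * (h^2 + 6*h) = h^4 + 2*h^3 - 45*h^2 - 126*h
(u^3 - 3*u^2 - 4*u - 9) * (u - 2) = u^4 - 5*u^3 + 2*u^2 - u + 18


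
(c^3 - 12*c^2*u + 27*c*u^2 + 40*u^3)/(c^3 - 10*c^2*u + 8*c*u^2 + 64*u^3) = (-c^2 + 4*c*u + 5*u^2)/(-c^2 + 2*c*u + 8*u^2)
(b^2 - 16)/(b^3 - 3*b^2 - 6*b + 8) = (b + 4)/(b^2 + b - 2)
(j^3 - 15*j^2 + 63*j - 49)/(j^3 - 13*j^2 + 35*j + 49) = (j - 1)/(j + 1)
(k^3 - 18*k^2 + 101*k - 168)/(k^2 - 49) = (k^2 - 11*k + 24)/(k + 7)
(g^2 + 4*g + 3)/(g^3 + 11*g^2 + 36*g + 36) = (g + 1)/(g^2 + 8*g + 12)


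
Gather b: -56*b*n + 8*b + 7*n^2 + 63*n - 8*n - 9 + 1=b*(8 - 56*n) + 7*n^2 + 55*n - 8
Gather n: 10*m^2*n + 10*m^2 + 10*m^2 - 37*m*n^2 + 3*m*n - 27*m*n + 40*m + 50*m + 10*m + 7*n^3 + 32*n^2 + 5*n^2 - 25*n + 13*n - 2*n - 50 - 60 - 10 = 20*m^2 + 100*m + 7*n^3 + n^2*(37 - 37*m) + n*(10*m^2 - 24*m - 14) - 120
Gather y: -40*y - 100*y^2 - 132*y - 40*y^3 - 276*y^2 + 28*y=-40*y^3 - 376*y^2 - 144*y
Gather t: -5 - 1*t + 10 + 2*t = t + 5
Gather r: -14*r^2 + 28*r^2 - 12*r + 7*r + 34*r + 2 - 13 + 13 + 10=14*r^2 + 29*r + 12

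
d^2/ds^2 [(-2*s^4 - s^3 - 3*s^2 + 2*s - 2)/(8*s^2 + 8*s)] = (-s^6 - 3*s^5 - 3*s^4 + 2*s^3 - 3*s^2 - 3*s - 1)/(2*s^3*(s^3 + 3*s^2 + 3*s + 1))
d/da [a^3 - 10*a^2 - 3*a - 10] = 3*a^2 - 20*a - 3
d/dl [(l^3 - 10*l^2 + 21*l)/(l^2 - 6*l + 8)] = (l^4 - 12*l^3 + 63*l^2 - 160*l + 168)/(l^4 - 12*l^3 + 52*l^2 - 96*l + 64)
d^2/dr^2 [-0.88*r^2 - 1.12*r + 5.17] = -1.76000000000000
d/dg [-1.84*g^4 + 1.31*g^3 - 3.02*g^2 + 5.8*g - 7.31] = -7.36*g^3 + 3.93*g^2 - 6.04*g + 5.8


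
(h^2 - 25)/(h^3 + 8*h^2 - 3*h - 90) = (h - 5)/(h^2 + 3*h - 18)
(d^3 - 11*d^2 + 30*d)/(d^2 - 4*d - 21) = d*(-d^2 + 11*d - 30)/(-d^2 + 4*d + 21)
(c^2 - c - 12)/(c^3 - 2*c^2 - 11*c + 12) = 1/(c - 1)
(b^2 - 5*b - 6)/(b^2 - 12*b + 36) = (b + 1)/(b - 6)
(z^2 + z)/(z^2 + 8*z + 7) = z/(z + 7)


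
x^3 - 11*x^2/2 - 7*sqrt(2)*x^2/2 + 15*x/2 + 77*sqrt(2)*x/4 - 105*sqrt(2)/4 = (x - 3)*(x - 5/2)*(x - 7*sqrt(2)/2)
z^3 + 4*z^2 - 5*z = z*(z - 1)*(z + 5)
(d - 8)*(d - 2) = d^2 - 10*d + 16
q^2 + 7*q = q*(q + 7)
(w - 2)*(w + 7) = w^2 + 5*w - 14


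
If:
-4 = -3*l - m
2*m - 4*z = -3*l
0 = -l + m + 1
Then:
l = 5/4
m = 1/4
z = 17/16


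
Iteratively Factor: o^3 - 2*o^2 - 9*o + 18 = (o + 3)*(o^2 - 5*o + 6) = (o - 2)*(o + 3)*(o - 3)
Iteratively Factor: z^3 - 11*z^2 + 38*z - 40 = (z - 2)*(z^2 - 9*z + 20) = (z - 5)*(z - 2)*(z - 4)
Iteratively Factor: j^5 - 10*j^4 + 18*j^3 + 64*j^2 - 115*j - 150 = (j + 1)*(j^4 - 11*j^3 + 29*j^2 + 35*j - 150) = (j - 5)*(j + 1)*(j^3 - 6*j^2 - j + 30) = (j - 5)^2*(j + 1)*(j^2 - j - 6) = (j - 5)^2*(j - 3)*(j + 1)*(j + 2)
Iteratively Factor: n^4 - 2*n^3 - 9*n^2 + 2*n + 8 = (n - 1)*(n^3 - n^2 - 10*n - 8) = (n - 1)*(n + 1)*(n^2 - 2*n - 8) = (n - 1)*(n + 1)*(n + 2)*(n - 4)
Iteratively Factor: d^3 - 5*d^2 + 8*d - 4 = (d - 1)*(d^2 - 4*d + 4) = (d - 2)*(d - 1)*(d - 2)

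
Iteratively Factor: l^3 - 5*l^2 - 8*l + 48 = (l - 4)*(l^2 - l - 12) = (l - 4)*(l + 3)*(l - 4)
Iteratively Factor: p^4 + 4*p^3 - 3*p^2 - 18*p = (p + 3)*(p^3 + p^2 - 6*p) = (p - 2)*(p + 3)*(p^2 + 3*p) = p*(p - 2)*(p + 3)*(p + 3)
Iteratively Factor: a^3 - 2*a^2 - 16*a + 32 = (a - 2)*(a^2 - 16) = (a - 4)*(a - 2)*(a + 4)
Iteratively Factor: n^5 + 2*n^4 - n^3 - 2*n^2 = (n + 2)*(n^4 - n^2) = n*(n + 2)*(n^3 - n) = n*(n + 1)*(n + 2)*(n^2 - n) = n^2*(n + 1)*(n + 2)*(n - 1)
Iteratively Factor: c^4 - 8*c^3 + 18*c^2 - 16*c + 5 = (c - 1)*(c^3 - 7*c^2 + 11*c - 5) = (c - 1)^2*(c^2 - 6*c + 5) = (c - 5)*(c - 1)^2*(c - 1)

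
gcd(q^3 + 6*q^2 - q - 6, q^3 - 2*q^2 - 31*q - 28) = q + 1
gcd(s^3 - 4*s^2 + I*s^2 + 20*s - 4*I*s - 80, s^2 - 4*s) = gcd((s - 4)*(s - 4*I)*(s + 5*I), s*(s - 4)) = s - 4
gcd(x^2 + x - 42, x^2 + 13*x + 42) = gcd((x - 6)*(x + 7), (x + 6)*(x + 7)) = x + 7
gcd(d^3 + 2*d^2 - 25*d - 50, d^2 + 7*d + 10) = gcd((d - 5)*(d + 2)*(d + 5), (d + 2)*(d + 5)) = d^2 + 7*d + 10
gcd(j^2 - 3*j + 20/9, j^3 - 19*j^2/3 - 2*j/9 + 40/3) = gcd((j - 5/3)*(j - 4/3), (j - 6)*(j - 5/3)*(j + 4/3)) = j - 5/3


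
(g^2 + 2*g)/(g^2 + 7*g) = (g + 2)/(g + 7)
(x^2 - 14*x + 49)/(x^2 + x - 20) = (x^2 - 14*x + 49)/(x^2 + x - 20)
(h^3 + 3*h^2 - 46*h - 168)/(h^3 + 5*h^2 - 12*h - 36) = (h^2 - 3*h - 28)/(h^2 - h - 6)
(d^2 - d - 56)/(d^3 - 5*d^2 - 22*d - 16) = (d + 7)/(d^2 + 3*d + 2)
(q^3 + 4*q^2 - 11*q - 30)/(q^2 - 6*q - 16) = (q^2 + 2*q - 15)/(q - 8)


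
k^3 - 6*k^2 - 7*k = k*(k - 7)*(k + 1)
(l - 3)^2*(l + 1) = l^3 - 5*l^2 + 3*l + 9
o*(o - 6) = o^2 - 6*o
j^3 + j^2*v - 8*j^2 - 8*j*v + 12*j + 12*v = (j - 6)*(j - 2)*(j + v)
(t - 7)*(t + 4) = t^2 - 3*t - 28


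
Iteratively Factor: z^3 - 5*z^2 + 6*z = (z - 2)*(z^2 - 3*z) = (z - 3)*(z - 2)*(z)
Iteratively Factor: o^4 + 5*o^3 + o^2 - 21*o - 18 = (o + 3)*(o^3 + 2*o^2 - 5*o - 6) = (o + 1)*(o + 3)*(o^2 + o - 6) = (o + 1)*(o + 3)^2*(o - 2)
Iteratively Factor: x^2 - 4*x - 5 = (x - 5)*(x + 1)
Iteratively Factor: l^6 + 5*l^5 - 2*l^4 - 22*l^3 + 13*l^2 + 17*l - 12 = (l - 1)*(l^5 + 6*l^4 + 4*l^3 - 18*l^2 - 5*l + 12) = (l - 1)^2*(l^4 + 7*l^3 + 11*l^2 - 7*l - 12) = (l - 1)^2*(l + 4)*(l^3 + 3*l^2 - l - 3) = (l - 1)^2*(l + 1)*(l + 4)*(l^2 + 2*l - 3) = (l - 1)^2*(l + 1)*(l + 3)*(l + 4)*(l - 1)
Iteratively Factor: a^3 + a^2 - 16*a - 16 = (a - 4)*(a^2 + 5*a + 4) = (a - 4)*(a + 1)*(a + 4)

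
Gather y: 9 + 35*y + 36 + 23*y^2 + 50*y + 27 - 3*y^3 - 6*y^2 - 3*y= -3*y^3 + 17*y^2 + 82*y + 72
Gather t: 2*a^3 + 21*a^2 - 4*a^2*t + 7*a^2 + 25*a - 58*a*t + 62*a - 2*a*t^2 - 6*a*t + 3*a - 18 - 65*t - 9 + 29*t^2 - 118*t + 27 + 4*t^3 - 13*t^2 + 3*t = 2*a^3 + 28*a^2 + 90*a + 4*t^3 + t^2*(16 - 2*a) + t*(-4*a^2 - 64*a - 180)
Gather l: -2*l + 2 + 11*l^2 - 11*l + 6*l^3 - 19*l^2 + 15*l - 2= 6*l^3 - 8*l^2 + 2*l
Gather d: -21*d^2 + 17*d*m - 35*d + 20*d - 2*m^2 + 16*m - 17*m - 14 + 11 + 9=-21*d^2 + d*(17*m - 15) - 2*m^2 - m + 6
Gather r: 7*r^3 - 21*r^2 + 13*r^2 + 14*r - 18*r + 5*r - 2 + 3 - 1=7*r^3 - 8*r^2 + r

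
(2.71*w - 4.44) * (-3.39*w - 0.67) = -9.1869*w^2 + 13.2359*w + 2.9748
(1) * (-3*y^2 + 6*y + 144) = -3*y^2 + 6*y + 144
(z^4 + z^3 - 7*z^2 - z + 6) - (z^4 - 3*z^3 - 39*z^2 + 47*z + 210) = 4*z^3 + 32*z^2 - 48*z - 204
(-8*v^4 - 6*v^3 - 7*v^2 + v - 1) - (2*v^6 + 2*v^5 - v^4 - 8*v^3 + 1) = -2*v^6 - 2*v^5 - 7*v^4 + 2*v^3 - 7*v^2 + v - 2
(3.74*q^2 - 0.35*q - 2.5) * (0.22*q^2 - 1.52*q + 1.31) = 0.8228*q^4 - 5.7618*q^3 + 4.8814*q^2 + 3.3415*q - 3.275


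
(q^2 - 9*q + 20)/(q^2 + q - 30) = (q - 4)/(q + 6)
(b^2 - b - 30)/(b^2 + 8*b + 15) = (b - 6)/(b + 3)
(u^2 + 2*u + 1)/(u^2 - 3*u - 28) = (u^2 + 2*u + 1)/(u^2 - 3*u - 28)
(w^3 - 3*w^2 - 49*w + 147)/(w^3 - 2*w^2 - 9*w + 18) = (w^2 - 49)/(w^2 + w - 6)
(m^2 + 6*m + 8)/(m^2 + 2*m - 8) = (m + 2)/(m - 2)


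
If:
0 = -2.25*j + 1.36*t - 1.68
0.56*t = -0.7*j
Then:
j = -0.43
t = 0.53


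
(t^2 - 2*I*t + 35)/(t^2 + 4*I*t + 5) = (t - 7*I)/(t - I)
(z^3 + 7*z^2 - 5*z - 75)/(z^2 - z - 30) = (z^2 + 2*z - 15)/(z - 6)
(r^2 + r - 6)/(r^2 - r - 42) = (-r^2 - r + 6)/(-r^2 + r + 42)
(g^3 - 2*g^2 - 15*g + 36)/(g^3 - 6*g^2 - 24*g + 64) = (g^2 - 6*g + 9)/(g^2 - 10*g + 16)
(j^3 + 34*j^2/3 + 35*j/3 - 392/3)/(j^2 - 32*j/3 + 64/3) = (j^2 + 14*j + 49)/(j - 8)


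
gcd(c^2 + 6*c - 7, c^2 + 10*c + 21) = c + 7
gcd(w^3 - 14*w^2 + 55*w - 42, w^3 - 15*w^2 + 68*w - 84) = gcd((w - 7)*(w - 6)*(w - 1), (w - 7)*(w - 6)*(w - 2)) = w^2 - 13*w + 42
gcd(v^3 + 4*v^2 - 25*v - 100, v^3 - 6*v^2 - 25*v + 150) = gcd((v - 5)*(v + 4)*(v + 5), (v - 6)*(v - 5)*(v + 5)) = v^2 - 25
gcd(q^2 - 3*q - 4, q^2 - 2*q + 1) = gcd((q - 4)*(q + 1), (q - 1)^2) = 1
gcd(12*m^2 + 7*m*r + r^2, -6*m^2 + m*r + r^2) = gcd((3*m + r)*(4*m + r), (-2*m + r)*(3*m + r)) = 3*m + r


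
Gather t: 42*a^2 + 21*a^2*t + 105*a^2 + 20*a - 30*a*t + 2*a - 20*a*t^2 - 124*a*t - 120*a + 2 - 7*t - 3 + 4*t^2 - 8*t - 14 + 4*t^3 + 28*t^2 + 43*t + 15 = 147*a^2 - 98*a + 4*t^3 + t^2*(32 - 20*a) + t*(21*a^2 - 154*a + 28)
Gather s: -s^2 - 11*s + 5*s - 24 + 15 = -s^2 - 6*s - 9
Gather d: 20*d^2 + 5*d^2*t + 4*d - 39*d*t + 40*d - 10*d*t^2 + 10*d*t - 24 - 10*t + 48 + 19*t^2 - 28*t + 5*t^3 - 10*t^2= d^2*(5*t + 20) + d*(-10*t^2 - 29*t + 44) + 5*t^3 + 9*t^2 - 38*t + 24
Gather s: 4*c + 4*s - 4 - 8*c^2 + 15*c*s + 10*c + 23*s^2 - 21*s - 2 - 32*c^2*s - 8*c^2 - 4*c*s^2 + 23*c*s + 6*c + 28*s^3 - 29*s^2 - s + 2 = -16*c^2 + 20*c + 28*s^3 + s^2*(-4*c - 6) + s*(-32*c^2 + 38*c - 18) - 4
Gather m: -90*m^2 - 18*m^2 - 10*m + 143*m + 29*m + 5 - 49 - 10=-108*m^2 + 162*m - 54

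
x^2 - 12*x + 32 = (x - 8)*(x - 4)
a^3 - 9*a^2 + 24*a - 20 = (a - 5)*(a - 2)^2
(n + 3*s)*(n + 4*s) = n^2 + 7*n*s + 12*s^2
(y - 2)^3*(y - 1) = y^4 - 7*y^3 + 18*y^2 - 20*y + 8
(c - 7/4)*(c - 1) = c^2 - 11*c/4 + 7/4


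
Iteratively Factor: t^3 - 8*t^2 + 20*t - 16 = (t - 4)*(t^2 - 4*t + 4) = (t - 4)*(t - 2)*(t - 2)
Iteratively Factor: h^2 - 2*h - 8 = (h - 4)*(h + 2)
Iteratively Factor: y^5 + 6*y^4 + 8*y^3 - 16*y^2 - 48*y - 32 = (y - 2)*(y^4 + 8*y^3 + 24*y^2 + 32*y + 16) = (y - 2)*(y + 2)*(y^3 + 6*y^2 + 12*y + 8) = (y - 2)*(y + 2)^2*(y^2 + 4*y + 4) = (y - 2)*(y + 2)^3*(y + 2)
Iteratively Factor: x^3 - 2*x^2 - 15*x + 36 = (x - 3)*(x^2 + x - 12) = (x - 3)^2*(x + 4)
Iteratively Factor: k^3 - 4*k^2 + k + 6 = (k + 1)*(k^2 - 5*k + 6) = (k - 2)*(k + 1)*(k - 3)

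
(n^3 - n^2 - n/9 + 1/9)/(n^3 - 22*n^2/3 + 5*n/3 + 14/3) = (9*n^2 - 1)/(3*(3*n^2 - 19*n - 14))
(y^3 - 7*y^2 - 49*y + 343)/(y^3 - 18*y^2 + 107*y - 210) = (y^2 - 49)/(y^2 - 11*y + 30)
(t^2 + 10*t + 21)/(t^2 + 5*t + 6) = (t + 7)/(t + 2)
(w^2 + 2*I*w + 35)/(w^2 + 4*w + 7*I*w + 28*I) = (w - 5*I)/(w + 4)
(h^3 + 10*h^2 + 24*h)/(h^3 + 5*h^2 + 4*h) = (h + 6)/(h + 1)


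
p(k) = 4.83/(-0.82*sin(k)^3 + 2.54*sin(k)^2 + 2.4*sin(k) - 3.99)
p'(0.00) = -0.73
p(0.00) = -1.21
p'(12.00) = 0.22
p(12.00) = -1.09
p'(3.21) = 0.57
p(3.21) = -1.17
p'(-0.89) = 0.60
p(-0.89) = -1.23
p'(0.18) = -1.27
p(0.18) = -1.39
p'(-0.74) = 0.43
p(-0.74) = -1.15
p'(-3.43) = 1.73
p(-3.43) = -1.55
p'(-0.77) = 0.47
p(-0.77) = -1.16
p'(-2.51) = -0.30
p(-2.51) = -1.11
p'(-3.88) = 7.74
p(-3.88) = -3.28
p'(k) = 4.83*(2.46*sin(k)^2*cos(k) - 5.08*sin(k)*cos(k) - 2.4*cos(k))/(-0.82*sin(k)^3 + 2.54*sin(k)^2 + 2.4*sin(k) - 3.99)^2 = (11.8818*sin(k)^2 - 24.5364*sin(k) - 11.592)*cos(k)/(0.82*sin(k)^3 - 2.54*sin(k)^2 - 2.4*sin(k) + 3.99)^2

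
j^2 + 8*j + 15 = (j + 3)*(j + 5)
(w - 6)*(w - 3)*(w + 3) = w^3 - 6*w^2 - 9*w + 54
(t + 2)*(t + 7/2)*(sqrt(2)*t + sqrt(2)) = sqrt(2)*t^3 + 13*sqrt(2)*t^2/2 + 25*sqrt(2)*t/2 + 7*sqrt(2)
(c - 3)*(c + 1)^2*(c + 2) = c^4 + c^3 - 7*c^2 - 13*c - 6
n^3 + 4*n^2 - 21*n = n*(n - 3)*(n + 7)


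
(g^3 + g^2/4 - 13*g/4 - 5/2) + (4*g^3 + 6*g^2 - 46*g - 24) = 5*g^3 + 25*g^2/4 - 197*g/4 - 53/2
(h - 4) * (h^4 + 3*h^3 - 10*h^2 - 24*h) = h^5 - h^4 - 22*h^3 + 16*h^2 + 96*h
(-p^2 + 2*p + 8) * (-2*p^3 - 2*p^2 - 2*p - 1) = 2*p^5 - 2*p^4 - 18*p^3 - 19*p^2 - 18*p - 8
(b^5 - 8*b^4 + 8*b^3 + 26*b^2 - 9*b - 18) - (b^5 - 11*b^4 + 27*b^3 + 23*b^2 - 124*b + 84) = 3*b^4 - 19*b^3 + 3*b^2 + 115*b - 102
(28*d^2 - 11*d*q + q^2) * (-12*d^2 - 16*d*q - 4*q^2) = -336*d^4 - 316*d^3*q + 52*d^2*q^2 + 28*d*q^3 - 4*q^4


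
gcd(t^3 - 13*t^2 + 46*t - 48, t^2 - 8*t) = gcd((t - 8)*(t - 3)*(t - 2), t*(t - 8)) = t - 8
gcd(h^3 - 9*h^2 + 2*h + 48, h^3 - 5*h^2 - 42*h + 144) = h^2 - 11*h + 24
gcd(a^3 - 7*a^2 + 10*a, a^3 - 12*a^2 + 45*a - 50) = a^2 - 7*a + 10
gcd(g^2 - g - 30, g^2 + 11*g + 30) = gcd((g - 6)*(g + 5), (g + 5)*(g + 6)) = g + 5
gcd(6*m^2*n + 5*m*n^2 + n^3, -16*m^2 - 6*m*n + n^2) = 2*m + n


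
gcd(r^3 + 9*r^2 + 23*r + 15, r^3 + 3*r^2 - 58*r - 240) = r + 5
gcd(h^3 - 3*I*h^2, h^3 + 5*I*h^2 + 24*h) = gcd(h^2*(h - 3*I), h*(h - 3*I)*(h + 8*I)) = h^2 - 3*I*h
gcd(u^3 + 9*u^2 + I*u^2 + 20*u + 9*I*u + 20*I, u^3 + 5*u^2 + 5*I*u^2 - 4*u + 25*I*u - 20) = u^2 + u*(5 + I) + 5*I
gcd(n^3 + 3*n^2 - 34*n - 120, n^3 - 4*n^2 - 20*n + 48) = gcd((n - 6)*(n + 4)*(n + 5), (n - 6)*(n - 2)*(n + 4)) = n^2 - 2*n - 24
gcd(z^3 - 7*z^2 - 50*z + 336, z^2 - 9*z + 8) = z - 8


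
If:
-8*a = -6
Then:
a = 3/4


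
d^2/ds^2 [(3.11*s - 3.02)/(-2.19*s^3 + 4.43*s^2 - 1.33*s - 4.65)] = (-89.495226*s^5 + 354.844386*s^4 - 572.736028*s^3 + 788.429532*s^2 - 675.672918*s + 173.572726)/(10.503459*s^9 - 63.740169*s^8 + 148.072032*s^7 - 97.452278*s^6 - 180.752406*s^5 + 331.523004*s^4 - 19.971548*s^3 - 262.68687*s^2 + 86.273775*s + 100.544625)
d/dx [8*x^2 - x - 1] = 16*x - 1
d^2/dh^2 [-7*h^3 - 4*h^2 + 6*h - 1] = -42*h - 8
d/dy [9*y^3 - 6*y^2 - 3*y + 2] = 27*y^2 - 12*y - 3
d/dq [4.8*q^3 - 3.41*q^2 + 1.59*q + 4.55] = 14.4*q^2 - 6.82*q + 1.59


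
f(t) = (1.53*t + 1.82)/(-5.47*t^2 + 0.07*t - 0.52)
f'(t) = (1.53*t + 1.82)*(10.94*t - 0.07)/(-5.47*t^2 + 0.07*t - 0.52)^2 + 1.53/(-5.47*t^2 + 0.07*t - 0.52)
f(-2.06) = 0.06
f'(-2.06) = -0.01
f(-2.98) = 0.06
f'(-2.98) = 0.01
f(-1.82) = 0.05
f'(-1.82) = -0.03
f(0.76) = -0.82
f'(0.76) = 1.45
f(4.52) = -0.08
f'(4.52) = 0.02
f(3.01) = -0.13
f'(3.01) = 0.05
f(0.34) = -2.07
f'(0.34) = 5.35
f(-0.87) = -0.10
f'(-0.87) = -0.53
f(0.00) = -3.50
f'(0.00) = -3.41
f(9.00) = -0.04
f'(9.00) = 0.00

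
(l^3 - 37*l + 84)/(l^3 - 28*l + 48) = (l^3 - 37*l + 84)/(l^3 - 28*l + 48)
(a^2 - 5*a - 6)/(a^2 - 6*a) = (a + 1)/a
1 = 1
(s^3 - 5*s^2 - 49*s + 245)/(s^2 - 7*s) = s + 2 - 35/s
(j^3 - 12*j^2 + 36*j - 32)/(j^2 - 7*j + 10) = (j^2 - 10*j + 16)/(j - 5)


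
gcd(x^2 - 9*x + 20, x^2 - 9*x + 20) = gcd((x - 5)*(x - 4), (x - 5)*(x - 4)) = x^2 - 9*x + 20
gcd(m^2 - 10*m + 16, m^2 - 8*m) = m - 8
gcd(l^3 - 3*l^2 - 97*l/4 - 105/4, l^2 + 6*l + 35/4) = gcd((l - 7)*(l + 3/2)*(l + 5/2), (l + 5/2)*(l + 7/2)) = l + 5/2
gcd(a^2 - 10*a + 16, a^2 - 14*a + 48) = a - 8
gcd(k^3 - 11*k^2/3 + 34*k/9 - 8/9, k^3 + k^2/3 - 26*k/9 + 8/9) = k^2 - 5*k/3 + 4/9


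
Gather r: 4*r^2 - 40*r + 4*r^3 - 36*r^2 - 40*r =4*r^3 - 32*r^2 - 80*r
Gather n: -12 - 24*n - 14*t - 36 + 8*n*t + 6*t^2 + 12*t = n*(8*t - 24) + 6*t^2 - 2*t - 48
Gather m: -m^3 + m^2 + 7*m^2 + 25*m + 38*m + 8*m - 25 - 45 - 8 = -m^3 + 8*m^2 + 71*m - 78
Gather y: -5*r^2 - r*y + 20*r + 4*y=-5*r^2 + 20*r + y*(4 - r)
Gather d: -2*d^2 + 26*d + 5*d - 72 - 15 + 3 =-2*d^2 + 31*d - 84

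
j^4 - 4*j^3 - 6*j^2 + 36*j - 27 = (j - 3)^2*(j - 1)*(j + 3)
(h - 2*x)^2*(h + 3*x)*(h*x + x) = h^4*x - h^3*x^2 + h^3*x - 8*h^2*x^3 - h^2*x^2 + 12*h*x^4 - 8*h*x^3 + 12*x^4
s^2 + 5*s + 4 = (s + 1)*(s + 4)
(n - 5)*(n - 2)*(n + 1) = n^3 - 6*n^2 + 3*n + 10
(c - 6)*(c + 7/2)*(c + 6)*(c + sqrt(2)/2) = c^4 + sqrt(2)*c^3/2 + 7*c^3/2 - 36*c^2 + 7*sqrt(2)*c^2/4 - 126*c - 18*sqrt(2)*c - 63*sqrt(2)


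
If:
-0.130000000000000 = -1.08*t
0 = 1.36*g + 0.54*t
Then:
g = -0.05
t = 0.12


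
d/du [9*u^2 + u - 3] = 18*u + 1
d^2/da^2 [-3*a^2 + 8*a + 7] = -6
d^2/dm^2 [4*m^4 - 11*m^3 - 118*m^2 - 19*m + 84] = 48*m^2 - 66*m - 236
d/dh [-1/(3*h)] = 1/(3*h^2)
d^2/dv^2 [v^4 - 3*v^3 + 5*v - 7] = 6*v*(2*v - 3)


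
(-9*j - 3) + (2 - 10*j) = -19*j - 1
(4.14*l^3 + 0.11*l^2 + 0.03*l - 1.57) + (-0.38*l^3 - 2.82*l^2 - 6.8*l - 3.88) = 3.76*l^3 - 2.71*l^2 - 6.77*l - 5.45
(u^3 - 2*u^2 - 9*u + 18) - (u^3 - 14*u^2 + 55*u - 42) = 12*u^2 - 64*u + 60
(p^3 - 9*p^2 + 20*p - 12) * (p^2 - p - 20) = p^5 - 10*p^4 + 9*p^3 + 148*p^2 - 388*p + 240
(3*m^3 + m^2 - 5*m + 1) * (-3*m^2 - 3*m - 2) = -9*m^5 - 12*m^4 + 6*m^3 + 10*m^2 + 7*m - 2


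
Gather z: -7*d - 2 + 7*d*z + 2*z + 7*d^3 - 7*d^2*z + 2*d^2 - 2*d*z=7*d^3 + 2*d^2 - 7*d + z*(-7*d^2 + 5*d + 2) - 2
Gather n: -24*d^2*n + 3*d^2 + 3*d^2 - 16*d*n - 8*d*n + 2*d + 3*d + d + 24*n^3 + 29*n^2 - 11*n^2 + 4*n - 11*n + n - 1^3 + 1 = 6*d^2 + 6*d + 24*n^3 + 18*n^2 + n*(-24*d^2 - 24*d - 6)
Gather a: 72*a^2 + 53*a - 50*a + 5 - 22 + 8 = 72*a^2 + 3*a - 9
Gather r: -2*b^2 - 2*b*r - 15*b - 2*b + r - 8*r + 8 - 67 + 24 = -2*b^2 - 17*b + r*(-2*b - 7) - 35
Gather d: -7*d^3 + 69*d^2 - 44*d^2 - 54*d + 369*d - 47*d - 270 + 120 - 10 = -7*d^3 + 25*d^2 + 268*d - 160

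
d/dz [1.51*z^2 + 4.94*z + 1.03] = 3.02*z + 4.94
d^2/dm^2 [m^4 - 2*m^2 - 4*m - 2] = 12*m^2 - 4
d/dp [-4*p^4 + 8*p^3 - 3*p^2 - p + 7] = -16*p^3 + 24*p^2 - 6*p - 1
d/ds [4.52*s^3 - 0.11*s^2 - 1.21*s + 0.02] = 13.56*s^2 - 0.22*s - 1.21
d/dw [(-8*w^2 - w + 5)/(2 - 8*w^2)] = (-4*w^2 + 24*w - 1)/(2*(16*w^4 - 8*w^2 + 1))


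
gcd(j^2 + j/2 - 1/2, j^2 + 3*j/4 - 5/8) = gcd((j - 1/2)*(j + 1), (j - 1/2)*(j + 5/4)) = j - 1/2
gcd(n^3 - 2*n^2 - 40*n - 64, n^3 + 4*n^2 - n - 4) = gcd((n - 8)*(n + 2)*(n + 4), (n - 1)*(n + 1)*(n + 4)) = n + 4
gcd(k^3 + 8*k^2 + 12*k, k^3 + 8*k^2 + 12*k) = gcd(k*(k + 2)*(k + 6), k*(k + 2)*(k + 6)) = k^3 + 8*k^2 + 12*k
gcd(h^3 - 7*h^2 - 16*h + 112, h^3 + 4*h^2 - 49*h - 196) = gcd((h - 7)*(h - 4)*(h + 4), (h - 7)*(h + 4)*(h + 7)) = h^2 - 3*h - 28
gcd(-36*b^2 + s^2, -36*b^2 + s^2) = -36*b^2 + s^2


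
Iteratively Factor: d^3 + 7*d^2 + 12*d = (d + 3)*(d^2 + 4*d) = (d + 3)*(d + 4)*(d)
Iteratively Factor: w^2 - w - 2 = (w - 2)*(w + 1)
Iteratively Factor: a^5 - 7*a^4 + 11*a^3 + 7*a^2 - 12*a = (a - 4)*(a^4 - 3*a^3 - a^2 + 3*a) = (a - 4)*(a + 1)*(a^3 - 4*a^2 + 3*a) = a*(a - 4)*(a + 1)*(a^2 - 4*a + 3) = a*(a - 4)*(a - 3)*(a + 1)*(a - 1)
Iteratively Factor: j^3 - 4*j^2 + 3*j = (j - 3)*(j^2 - j) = j*(j - 3)*(j - 1)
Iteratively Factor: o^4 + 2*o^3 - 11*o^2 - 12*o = (o - 3)*(o^3 + 5*o^2 + 4*o) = (o - 3)*(o + 4)*(o^2 + o) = (o - 3)*(o + 1)*(o + 4)*(o)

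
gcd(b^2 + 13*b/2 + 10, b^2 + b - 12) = b + 4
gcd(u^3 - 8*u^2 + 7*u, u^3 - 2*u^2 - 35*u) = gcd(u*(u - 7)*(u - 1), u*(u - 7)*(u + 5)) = u^2 - 7*u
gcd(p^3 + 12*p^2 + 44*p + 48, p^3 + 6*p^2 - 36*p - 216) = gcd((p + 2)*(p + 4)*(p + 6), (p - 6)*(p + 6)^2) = p + 6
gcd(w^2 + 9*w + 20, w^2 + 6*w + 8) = w + 4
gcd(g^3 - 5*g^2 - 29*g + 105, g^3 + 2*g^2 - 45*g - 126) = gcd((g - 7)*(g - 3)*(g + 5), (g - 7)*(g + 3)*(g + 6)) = g - 7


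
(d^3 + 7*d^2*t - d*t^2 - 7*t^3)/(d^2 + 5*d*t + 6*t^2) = (d^3 + 7*d^2*t - d*t^2 - 7*t^3)/(d^2 + 5*d*t + 6*t^2)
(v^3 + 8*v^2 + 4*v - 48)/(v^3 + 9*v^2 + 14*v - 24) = (v - 2)/(v - 1)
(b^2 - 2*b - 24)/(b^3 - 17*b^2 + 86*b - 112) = (b^2 - 2*b - 24)/(b^3 - 17*b^2 + 86*b - 112)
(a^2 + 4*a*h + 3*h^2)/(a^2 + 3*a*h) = (a + h)/a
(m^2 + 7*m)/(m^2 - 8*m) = (m + 7)/(m - 8)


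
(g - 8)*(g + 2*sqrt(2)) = g^2 - 8*g + 2*sqrt(2)*g - 16*sqrt(2)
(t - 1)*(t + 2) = t^2 + t - 2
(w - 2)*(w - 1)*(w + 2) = w^3 - w^2 - 4*w + 4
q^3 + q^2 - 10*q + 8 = (q - 2)*(q - 1)*(q + 4)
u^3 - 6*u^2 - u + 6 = (u - 6)*(u - 1)*(u + 1)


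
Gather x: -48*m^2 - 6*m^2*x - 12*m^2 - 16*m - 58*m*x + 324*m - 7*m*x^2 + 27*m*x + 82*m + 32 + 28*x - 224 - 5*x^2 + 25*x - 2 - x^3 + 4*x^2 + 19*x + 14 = -60*m^2 + 390*m - x^3 + x^2*(-7*m - 1) + x*(-6*m^2 - 31*m + 72) - 180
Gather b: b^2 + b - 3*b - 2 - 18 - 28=b^2 - 2*b - 48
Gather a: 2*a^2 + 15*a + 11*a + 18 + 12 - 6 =2*a^2 + 26*a + 24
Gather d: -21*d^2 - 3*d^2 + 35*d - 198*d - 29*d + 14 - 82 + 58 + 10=-24*d^2 - 192*d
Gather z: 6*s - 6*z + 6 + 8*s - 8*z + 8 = 14*s - 14*z + 14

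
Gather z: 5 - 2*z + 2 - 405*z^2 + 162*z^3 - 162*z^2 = 162*z^3 - 567*z^2 - 2*z + 7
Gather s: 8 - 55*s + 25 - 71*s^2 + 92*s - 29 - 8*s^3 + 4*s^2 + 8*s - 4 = -8*s^3 - 67*s^2 + 45*s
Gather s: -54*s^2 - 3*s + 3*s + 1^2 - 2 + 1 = -54*s^2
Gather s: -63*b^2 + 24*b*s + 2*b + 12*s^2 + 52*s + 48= -63*b^2 + 2*b + 12*s^2 + s*(24*b + 52) + 48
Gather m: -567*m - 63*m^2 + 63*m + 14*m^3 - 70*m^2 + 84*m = 14*m^3 - 133*m^2 - 420*m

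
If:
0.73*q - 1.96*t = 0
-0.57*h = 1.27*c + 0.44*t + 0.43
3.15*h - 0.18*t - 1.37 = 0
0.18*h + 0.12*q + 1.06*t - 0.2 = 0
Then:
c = -0.57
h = 0.44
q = 0.23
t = 0.09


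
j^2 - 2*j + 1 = (j - 1)^2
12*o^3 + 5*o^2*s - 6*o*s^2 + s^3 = (-4*o + s)*(-3*o + s)*(o + s)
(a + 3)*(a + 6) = a^2 + 9*a + 18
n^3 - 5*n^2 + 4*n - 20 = (n - 5)*(n - 2*I)*(n + 2*I)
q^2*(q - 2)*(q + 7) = q^4 + 5*q^3 - 14*q^2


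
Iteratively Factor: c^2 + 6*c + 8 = (c + 2)*(c + 4)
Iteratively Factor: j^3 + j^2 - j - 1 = (j + 1)*(j^2 - 1) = (j - 1)*(j + 1)*(j + 1)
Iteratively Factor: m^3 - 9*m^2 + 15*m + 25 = (m + 1)*(m^2 - 10*m + 25) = (m - 5)*(m + 1)*(m - 5)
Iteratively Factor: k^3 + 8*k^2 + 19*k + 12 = (k + 3)*(k^2 + 5*k + 4) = (k + 3)*(k + 4)*(k + 1)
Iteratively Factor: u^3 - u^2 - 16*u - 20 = (u + 2)*(u^2 - 3*u - 10) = (u + 2)^2*(u - 5)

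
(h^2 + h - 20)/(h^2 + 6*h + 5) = (h - 4)/(h + 1)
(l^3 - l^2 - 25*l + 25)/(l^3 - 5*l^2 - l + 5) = (l + 5)/(l + 1)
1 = 1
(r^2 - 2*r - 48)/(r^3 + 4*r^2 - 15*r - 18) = (r - 8)/(r^2 - 2*r - 3)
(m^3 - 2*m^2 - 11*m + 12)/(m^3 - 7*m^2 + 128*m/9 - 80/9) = 9*(m^2 + 2*m - 3)/(9*m^2 - 27*m + 20)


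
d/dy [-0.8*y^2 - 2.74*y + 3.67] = -1.6*y - 2.74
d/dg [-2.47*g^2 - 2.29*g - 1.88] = -4.94*g - 2.29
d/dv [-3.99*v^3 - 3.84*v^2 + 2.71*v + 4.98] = -11.97*v^2 - 7.68*v + 2.71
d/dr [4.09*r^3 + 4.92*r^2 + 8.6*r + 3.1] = 12.27*r^2 + 9.84*r + 8.6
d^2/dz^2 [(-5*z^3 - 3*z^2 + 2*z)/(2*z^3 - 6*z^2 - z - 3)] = 2*(-72*z^6 - 6*z^5 - 270*z^4 + 53*z^3 + 189*z^2 - 243*z - 33)/(8*z^9 - 72*z^8 + 204*z^7 - 180*z^6 + 114*z^5 - 306*z^4 - 55*z^3 - 171*z^2 - 27*z - 27)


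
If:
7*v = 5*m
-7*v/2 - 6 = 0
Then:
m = -12/5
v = -12/7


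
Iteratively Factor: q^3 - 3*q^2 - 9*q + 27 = (q - 3)*(q^2 - 9) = (q - 3)^2*(q + 3)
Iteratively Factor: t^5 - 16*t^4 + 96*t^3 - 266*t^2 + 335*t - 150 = (t - 5)*(t^4 - 11*t^3 + 41*t^2 - 61*t + 30) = (t - 5)*(t - 3)*(t^3 - 8*t^2 + 17*t - 10) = (t - 5)*(t - 3)*(t - 1)*(t^2 - 7*t + 10) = (t - 5)*(t - 3)*(t - 2)*(t - 1)*(t - 5)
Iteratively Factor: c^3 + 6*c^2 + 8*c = (c)*(c^2 + 6*c + 8) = c*(c + 4)*(c + 2)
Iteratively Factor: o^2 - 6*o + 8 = (o - 4)*(o - 2)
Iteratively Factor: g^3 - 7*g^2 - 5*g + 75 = (g + 3)*(g^2 - 10*g + 25) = (g - 5)*(g + 3)*(g - 5)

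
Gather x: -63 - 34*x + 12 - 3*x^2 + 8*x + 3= -3*x^2 - 26*x - 48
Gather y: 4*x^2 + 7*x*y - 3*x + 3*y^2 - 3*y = 4*x^2 - 3*x + 3*y^2 + y*(7*x - 3)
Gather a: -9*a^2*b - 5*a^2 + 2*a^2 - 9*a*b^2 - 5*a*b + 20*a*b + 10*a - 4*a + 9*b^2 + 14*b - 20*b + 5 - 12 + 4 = a^2*(-9*b - 3) + a*(-9*b^2 + 15*b + 6) + 9*b^2 - 6*b - 3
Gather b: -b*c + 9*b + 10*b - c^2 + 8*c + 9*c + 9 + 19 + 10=b*(19 - c) - c^2 + 17*c + 38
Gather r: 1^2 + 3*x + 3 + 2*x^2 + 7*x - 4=2*x^2 + 10*x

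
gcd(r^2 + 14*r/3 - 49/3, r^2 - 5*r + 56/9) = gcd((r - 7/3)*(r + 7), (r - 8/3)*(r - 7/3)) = r - 7/3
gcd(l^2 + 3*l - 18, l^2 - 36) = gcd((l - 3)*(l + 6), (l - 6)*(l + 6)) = l + 6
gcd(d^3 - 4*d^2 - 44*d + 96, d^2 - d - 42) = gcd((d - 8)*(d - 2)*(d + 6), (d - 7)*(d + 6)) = d + 6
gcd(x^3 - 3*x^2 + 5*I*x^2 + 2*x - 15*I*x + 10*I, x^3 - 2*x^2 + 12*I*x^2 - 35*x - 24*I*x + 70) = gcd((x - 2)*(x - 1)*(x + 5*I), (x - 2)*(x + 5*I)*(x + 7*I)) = x^2 + x*(-2 + 5*I) - 10*I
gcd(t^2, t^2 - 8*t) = t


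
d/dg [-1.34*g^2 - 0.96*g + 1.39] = -2.68*g - 0.96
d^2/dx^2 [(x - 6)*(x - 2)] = 2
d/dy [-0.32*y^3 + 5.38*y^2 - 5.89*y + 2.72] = -0.96*y^2 + 10.76*y - 5.89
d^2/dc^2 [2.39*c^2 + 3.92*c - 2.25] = 4.78000000000000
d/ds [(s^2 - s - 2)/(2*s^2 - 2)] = 1/(2*(s^2 - 2*s + 1))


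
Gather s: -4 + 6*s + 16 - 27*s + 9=21 - 21*s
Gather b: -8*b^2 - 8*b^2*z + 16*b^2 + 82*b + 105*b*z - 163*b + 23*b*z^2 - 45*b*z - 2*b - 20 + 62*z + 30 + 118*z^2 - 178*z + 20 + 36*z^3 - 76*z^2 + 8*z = b^2*(8 - 8*z) + b*(23*z^2 + 60*z - 83) + 36*z^3 + 42*z^2 - 108*z + 30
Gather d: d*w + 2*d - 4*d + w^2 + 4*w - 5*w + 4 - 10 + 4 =d*(w - 2) + w^2 - w - 2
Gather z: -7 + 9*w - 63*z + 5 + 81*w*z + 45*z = 9*w + z*(81*w - 18) - 2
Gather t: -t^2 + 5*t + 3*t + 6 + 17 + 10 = -t^2 + 8*t + 33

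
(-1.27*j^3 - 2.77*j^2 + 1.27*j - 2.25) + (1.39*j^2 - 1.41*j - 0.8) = -1.27*j^3 - 1.38*j^2 - 0.14*j - 3.05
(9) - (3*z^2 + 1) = 8 - 3*z^2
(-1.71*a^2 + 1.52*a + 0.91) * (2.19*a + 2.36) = -3.7449*a^3 - 0.7068*a^2 + 5.5801*a + 2.1476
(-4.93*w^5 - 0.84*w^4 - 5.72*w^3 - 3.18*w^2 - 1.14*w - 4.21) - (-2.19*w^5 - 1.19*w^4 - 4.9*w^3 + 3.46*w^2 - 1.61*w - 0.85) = -2.74*w^5 + 0.35*w^4 - 0.819999999999999*w^3 - 6.64*w^2 + 0.47*w - 3.36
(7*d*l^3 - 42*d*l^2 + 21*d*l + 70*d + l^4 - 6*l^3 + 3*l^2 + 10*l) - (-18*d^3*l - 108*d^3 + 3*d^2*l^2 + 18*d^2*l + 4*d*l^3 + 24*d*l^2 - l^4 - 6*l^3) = 18*d^3*l + 108*d^3 - 3*d^2*l^2 - 18*d^2*l + 3*d*l^3 - 66*d*l^2 + 21*d*l + 70*d + 2*l^4 + 3*l^2 + 10*l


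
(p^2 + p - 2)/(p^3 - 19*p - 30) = (p - 1)/(p^2 - 2*p - 15)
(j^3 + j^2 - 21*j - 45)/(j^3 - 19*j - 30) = (j + 3)/(j + 2)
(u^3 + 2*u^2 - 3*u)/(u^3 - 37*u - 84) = u*(u - 1)/(u^2 - 3*u - 28)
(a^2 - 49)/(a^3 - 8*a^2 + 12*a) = (a^2 - 49)/(a*(a^2 - 8*a + 12))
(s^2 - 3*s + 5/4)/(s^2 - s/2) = (s - 5/2)/s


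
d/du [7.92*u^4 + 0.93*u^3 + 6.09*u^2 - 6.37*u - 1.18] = 31.68*u^3 + 2.79*u^2 + 12.18*u - 6.37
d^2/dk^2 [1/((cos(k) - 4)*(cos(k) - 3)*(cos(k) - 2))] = (-400*(1 - cos(k)^2)^2 + 12*sin(k)^6 + 3*cos(k)^6 + 99*cos(k)^5 + 342*cos(k)^3 + 66*cos(k)^2 - 1884*cos(k) + 1308)/((cos(k) - 4)^3*(cos(k) - 3)^3*(cos(k) - 2)^3)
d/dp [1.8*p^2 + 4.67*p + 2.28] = 3.6*p + 4.67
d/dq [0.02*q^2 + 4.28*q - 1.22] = 0.04*q + 4.28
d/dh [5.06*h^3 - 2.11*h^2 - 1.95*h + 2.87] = 15.18*h^2 - 4.22*h - 1.95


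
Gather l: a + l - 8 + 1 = a + l - 7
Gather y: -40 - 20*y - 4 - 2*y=-22*y - 44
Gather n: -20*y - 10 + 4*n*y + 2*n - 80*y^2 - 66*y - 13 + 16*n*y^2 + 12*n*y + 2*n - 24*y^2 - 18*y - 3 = n*(16*y^2 + 16*y + 4) - 104*y^2 - 104*y - 26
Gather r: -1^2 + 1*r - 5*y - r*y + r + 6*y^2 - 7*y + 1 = r*(2 - y) + 6*y^2 - 12*y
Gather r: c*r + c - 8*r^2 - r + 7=c - 8*r^2 + r*(c - 1) + 7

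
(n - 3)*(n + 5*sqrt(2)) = n^2 - 3*n + 5*sqrt(2)*n - 15*sqrt(2)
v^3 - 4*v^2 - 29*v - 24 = (v - 8)*(v + 1)*(v + 3)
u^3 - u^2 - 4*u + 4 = (u - 2)*(u - 1)*(u + 2)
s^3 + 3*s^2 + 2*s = s*(s + 1)*(s + 2)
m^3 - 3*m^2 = m^2*(m - 3)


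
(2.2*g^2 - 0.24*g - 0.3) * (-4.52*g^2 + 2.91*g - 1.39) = -9.944*g^4 + 7.4868*g^3 - 2.4004*g^2 - 0.5394*g + 0.417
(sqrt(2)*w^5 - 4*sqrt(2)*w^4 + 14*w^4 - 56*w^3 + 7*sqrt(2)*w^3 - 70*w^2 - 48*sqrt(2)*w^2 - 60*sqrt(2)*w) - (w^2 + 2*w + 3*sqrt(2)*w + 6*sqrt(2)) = sqrt(2)*w^5 - 4*sqrt(2)*w^4 + 14*w^4 - 56*w^3 + 7*sqrt(2)*w^3 - 71*w^2 - 48*sqrt(2)*w^2 - 63*sqrt(2)*w - 2*w - 6*sqrt(2)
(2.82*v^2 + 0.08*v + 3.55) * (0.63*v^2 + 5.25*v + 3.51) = 1.7766*v^4 + 14.8554*v^3 + 12.5547*v^2 + 18.9183*v + 12.4605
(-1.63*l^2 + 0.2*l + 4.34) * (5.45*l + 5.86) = -8.8835*l^3 - 8.4618*l^2 + 24.825*l + 25.4324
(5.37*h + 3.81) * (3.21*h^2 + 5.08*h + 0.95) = 17.2377*h^3 + 39.5097*h^2 + 24.4563*h + 3.6195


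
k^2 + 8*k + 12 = (k + 2)*(k + 6)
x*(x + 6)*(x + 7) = x^3 + 13*x^2 + 42*x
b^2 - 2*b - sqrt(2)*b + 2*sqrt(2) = (b - 2)*(b - sqrt(2))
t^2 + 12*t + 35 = (t + 5)*(t + 7)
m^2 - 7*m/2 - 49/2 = (m - 7)*(m + 7/2)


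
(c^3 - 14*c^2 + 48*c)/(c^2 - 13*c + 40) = c*(c - 6)/(c - 5)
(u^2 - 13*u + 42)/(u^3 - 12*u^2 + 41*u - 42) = (u - 6)/(u^2 - 5*u + 6)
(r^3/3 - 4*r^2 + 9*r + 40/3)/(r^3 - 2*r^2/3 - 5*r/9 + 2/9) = 3*(r^3 - 12*r^2 + 27*r + 40)/(9*r^3 - 6*r^2 - 5*r + 2)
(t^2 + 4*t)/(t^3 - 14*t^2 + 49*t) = (t + 4)/(t^2 - 14*t + 49)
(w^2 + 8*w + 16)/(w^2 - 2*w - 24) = (w + 4)/(w - 6)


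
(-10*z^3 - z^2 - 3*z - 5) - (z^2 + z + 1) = -10*z^3 - 2*z^2 - 4*z - 6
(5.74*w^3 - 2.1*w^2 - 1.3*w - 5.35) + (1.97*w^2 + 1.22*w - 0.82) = 5.74*w^3 - 0.13*w^2 - 0.0800000000000001*w - 6.17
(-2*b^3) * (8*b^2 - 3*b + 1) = -16*b^5 + 6*b^4 - 2*b^3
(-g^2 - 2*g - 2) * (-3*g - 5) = 3*g^3 + 11*g^2 + 16*g + 10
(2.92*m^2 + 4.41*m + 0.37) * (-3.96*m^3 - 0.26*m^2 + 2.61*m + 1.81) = -11.5632*m^5 - 18.2228*m^4 + 5.0094*m^3 + 16.6991*m^2 + 8.9478*m + 0.6697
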